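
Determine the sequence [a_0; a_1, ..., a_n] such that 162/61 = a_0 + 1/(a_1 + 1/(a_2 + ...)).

Run the Euclidean algorithm on 162 and 61; the successive quotients are the partial quotients a_0, a_1, ... (each step inverts the fractional part left over by the previous one):
  162 = 2*61 + 40, so a_0 = 2.
  61 = 1*40 + 21, so a_1 = 1.
  40 = 1*21 + 19, so a_2 = 1.
  21 = 1*19 + 2, so a_3 = 1.
  19 = 9*2 + 1, so a_4 = 9.
  2 = 2*1 + 0, so a_5 = 2.
The remainder reaches 0 after 6 divisions, so the expansion has 6 partial quotients, read off in order.

[2; 1, 1, 1, 9, 2]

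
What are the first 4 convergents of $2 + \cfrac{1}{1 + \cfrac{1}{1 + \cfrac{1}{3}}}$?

2/1, 3/1, 5/2, 18/7

Using the convergent recurrence p_i = a_i*p_{i-1} + p_{i-2}, q_i = a_i*q_{i-1} + q_{i-2} with p_{-2}=0, p_{-1}=1, q_{-2}=1, q_{-1}=0:
  i=0: a_0=2, p_0 = 2*1 + 0 = 2, q_0 = 2*0 + 1 = 1.
  i=1: a_1=1, p_1 = 1*2 + 1 = 3, q_1 = 1*1 + 0 = 1.
  i=2: a_2=1, p_2 = 1*3 + 2 = 5, q_2 = 1*1 + 1 = 2.
  i=3: a_3=3, p_3 = 3*5 + 3 = 18, q_3 = 3*2 + 1 = 7.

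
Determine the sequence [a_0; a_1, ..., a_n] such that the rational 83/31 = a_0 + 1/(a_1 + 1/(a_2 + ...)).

[2; 1, 2, 10]

Run the Euclidean algorithm on 83 and 31; the successive quotients are the partial quotients a_0, a_1, ... (each step inverts the fractional part left over by the previous one):
  83 = 2*31 + 21, so a_0 = 2.
  31 = 1*21 + 10, so a_1 = 1.
  21 = 2*10 + 1, so a_2 = 2.
  10 = 10*1 + 0, so a_3 = 10.
The remainder reaches 0 after 4 divisions, so the expansion has 4 partial quotients, read off in order.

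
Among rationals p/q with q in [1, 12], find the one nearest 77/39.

Expand x = 77/39 as a continued fraction with the Euclidean algorithm:
  77 = 1*39 + 38, so a_0 = 1.
  39 = 1*38 + 1, so a_1 = 1.
  38 = 38*1 + 0, so a_2 = 38.
so x = [1; 1, 38].
Convergents (p_i = a_i*p_{i-1} + p_{i-2}, q_i = a_i*q_{i-1} + q_{i-2} with p_{-2}=0, p_{-1}=1, q_{-2}=1, q_{-1}=0), until the denominator exceeds 12:
  i=0: a_0=1, p_0 = 1*1 + 0 = 1, q_0 = 1*0 + 1 = 1.
  i=1: a_1=1, p_1 = 1*1 + 1 = 2, q_1 = 1*1 + 0 = 1.
  i=2: a_2=38, p_2 = 38*2 + 1 = 77, q_2 = 38*1 + 1 = 39.
q_2 = 39 > 12, so the last convergent with denominator <= 12 is p_1/q_1 = 2/1.
The closest fraction with denominator <= 12 is either p_1/q_1 or the intermediate fraction (k*p_1 + p_0)/(k*q_1 + q_0) with the largest k >= 1 whose denominator stays <= 12; these approach x as k grows, and every other convergent or intermediate fraction in range is farther away.
Largest k: floor((12 - q_0)/q_1) = floor((12 - 1)/1) = 11.
That gives (11*2 + 1)/(11*1 + 1) = 23/12.
Compare the errors: |x - 2/1| = |77*1 - 2*39|/(39*1) = 1/39, and |x - 23/12| = |77*12 - 23*39|/(39*12) = 27/468.
Cross-multiplying, 1*468 = 468 < 1053 = 27*39, so 1/39 is smaller: the convergent 2/1 is closer to x than 23/12.

2/1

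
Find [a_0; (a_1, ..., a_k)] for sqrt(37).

[6; (12)]

Write x_i = (sqrt(37) + m_i)/d_i with (m_0, d_0) = (0, 1). a_0 = floor(sqrt(37)) = 6, since 6^2 = 36 <= 37 < 49 = 7^2.
Iterate m_{i+1} = d_i*a_i - m_i, d_{i+1} = (37 - m_{i+1}^2)/d_i, a_{i+1} = floor((a_0 + m_{i+1})/d_{i+1}):
  m_1 = 1*6 - 0 = 6, d_1 = (37 - 6^2)/1 = 1/1 = 1, a_1 = floor((6 + 6)/1) = 12.
  m_2 = 1*12 - 6 = 6, d_2 = (37 - 6^2)/1 = 1/1 = 1: (m_2, d_2) = (m_1, d_1) = (6, 1), so from here the quotient a_1 repeats; the period length is 1.
Hence the expansion of sqrt(37) is a_0 = 6 followed by the repeating block 12 (period 1).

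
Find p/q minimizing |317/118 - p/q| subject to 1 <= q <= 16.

Expand x = 317/118 as a continued fraction with the Euclidean algorithm:
  317 = 2*118 + 81, so a_0 = 2.
  118 = 1*81 + 37, so a_1 = 1.
  81 = 2*37 + 7, so a_2 = 2.
  37 = 5*7 + 2, so a_3 = 5.
  7 = 3*2 + 1, so a_4 = 3.
  2 = 2*1 + 0, so a_5 = 2.
so x = [2; 1, 2, 5, 3, 2].
Convergents (p_i = a_i*p_{i-1} + p_{i-2}, q_i = a_i*q_{i-1} + q_{i-2} with p_{-2}=0, p_{-1}=1, q_{-2}=1, q_{-1}=0), until the denominator exceeds 16:
  i=0: a_0=2, p_0 = 2*1 + 0 = 2, q_0 = 2*0 + 1 = 1.
  i=1: a_1=1, p_1 = 1*2 + 1 = 3, q_1 = 1*1 + 0 = 1.
  i=2: a_2=2, p_2 = 2*3 + 2 = 8, q_2 = 2*1 + 1 = 3.
  i=3: a_3=5, p_3 = 5*8 + 3 = 43, q_3 = 5*3 + 1 = 16.
  i=4: a_4=3, p_4 = 3*43 + 8 = 137, q_4 = 3*16 + 3 = 51.
q_4 = 51 > 16, so the last convergent with denominator <= 16 is p_3/q_3 = 43/16.
The closest fraction with denominator <= 16 is either p_3/q_3 or the intermediate fraction (k*p_3 + p_2)/(k*q_3 + q_2) with the largest k >= 1 whose denominator stays <= 16; these approach x as k grows, and every other convergent or intermediate fraction in range is farther away.
Largest k: floor((16 - q_2)/q_3) = floor((16 - 3)/16) = 0.
Since k = 0, no intermediate fraction beyond p_3/q_3 has denominator <= 16, so the convergent 43/16 is the closest (its error is |317*16 - 43*118|/(118*16) = 2/1888).

43/16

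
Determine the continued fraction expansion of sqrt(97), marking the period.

Write x_i = (sqrt(97) + m_i)/d_i with (m_0, d_0) = (0, 1). a_0 = floor(sqrt(97)) = 9, since 9^2 = 81 <= 97 < 100 = 10^2.
Iterate m_{i+1} = d_i*a_i - m_i, d_{i+1} = (97 - m_{i+1}^2)/d_i, a_{i+1} = floor((a_0 + m_{i+1})/d_{i+1}):
  m_1 = 1*9 - 0 = 9, d_1 = (97 - 9^2)/1 = 16/1 = 16, a_1 = floor((9 + 9)/16) = 1.
  m_2 = 16*1 - 9 = 7, d_2 = (97 - 7^2)/16 = 48/16 = 3, a_2 = floor((9 + 7)/3) = 5.
  m_3 = 3*5 - 7 = 8, d_3 = (97 - 8^2)/3 = 33/3 = 11, a_3 = floor((9 + 8)/11) = 1.
  m_4 = 11*1 - 8 = 3, d_4 = (97 - 3^2)/11 = 88/11 = 8, a_4 = floor((9 + 3)/8) = 1.
  m_5 = 8*1 - 3 = 5, d_5 = (97 - 5^2)/8 = 72/8 = 9, a_5 = floor((9 + 5)/9) = 1.
  m_6 = 9*1 - 5 = 4, d_6 = (97 - 4^2)/9 = 81/9 = 9, a_6 = floor((9 + 4)/9) = 1.
  m_7 = 9*1 - 4 = 5, d_7 = (97 - 5^2)/9 = 72/9 = 8, a_7 = floor((9 + 5)/8) = 1.
  m_8 = 8*1 - 5 = 3, d_8 = (97 - 3^2)/8 = 88/8 = 11, a_8 = floor((9 + 3)/11) = 1.
  m_9 = 11*1 - 3 = 8, d_9 = (97 - 8^2)/11 = 33/11 = 3, a_9 = floor((9 + 8)/3) = 5.
  m_10 = 3*5 - 8 = 7, d_10 = (97 - 7^2)/3 = 48/3 = 16, a_10 = floor((9 + 7)/16) = 1.
  m_11 = 16*1 - 7 = 9, d_11 = (97 - 9^2)/16 = 16/16 = 1, a_11 = floor((9 + 9)/1) = 18.
  m_12 = 1*18 - 9 = 9, d_12 = (97 - 9^2)/1 = 16/1 = 16: (m_12, d_12) = (m_1, d_1) = (9, 16), so from here the quotients repeat a_1, ..., a_11; the period length is 11.
Hence the expansion of sqrt(97) is a_0 = 9 followed by the repeating block 1, 5, 1, 1, 1, 1, 1, 1, 5, 1, 18 (period 11).

[9; (1, 5, 1, 1, 1, 1, 1, 1, 5, 1, 18)]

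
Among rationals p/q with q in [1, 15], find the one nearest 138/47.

44/15

Expand x = 138/47 as a continued fraction with the Euclidean algorithm:
  138 = 2*47 + 44, so a_0 = 2.
  47 = 1*44 + 3, so a_1 = 1.
  44 = 14*3 + 2, so a_2 = 14.
  3 = 1*2 + 1, so a_3 = 1.
  2 = 2*1 + 0, so a_4 = 2.
so x = [2; 1, 14, 1, 2].
Convergents (p_i = a_i*p_{i-1} + p_{i-2}, q_i = a_i*q_{i-1} + q_{i-2} with p_{-2}=0, p_{-1}=1, q_{-2}=1, q_{-1}=0), until the denominator exceeds 15:
  i=0: a_0=2, p_0 = 2*1 + 0 = 2, q_0 = 2*0 + 1 = 1.
  i=1: a_1=1, p_1 = 1*2 + 1 = 3, q_1 = 1*1 + 0 = 1.
  i=2: a_2=14, p_2 = 14*3 + 2 = 44, q_2 = 14*1 + 1 = 15.
  i=3: a_3=1, p_3 = 1*44 + 3 = 47, q_3 = 1*15 + 1 = 16.
q_3 = 16 > 15, so the last convergent with denominator <= 15 is p_2/q_2 = 44/15.
The closest fraction with denominator <= 15 is either p_2/q_2 or the intermediate fraction (k*p_2 + p_1)/(k*q_2 + q_1) with the largest k >= 1 whose denominator stays <= 15; these approach x as k grows, and every other convergent or intermediate fraction in range is farther away.
Largest k: floor((15 - q_1)/q_2) = floor((15 - 1)/15) = 0.
Since k = 0, no intermediate fraction beyond p_2/q_2 has denominator <= 15, so the convergent 44/15 is the closest (its error is |138*15 - 44*47|/(47*15) = 2/705).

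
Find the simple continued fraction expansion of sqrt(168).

Write x_i = (sqrt(168) + m_i)/d_i with (m_0, d_0) = (0, 1). a_0 = floor(sqrt(168)) = 12, since 12^2 = 144 <= 168 < 169 = 13^2.
Iterate m_{i+1} = d_i*a_i - m_i, d_{i+1} = (168 - m_{i+1}^2)/d_i, a_{i+1} = floor((a_0 + m_{i+1})/d_{i+1}):
  m_1 = 1*12 - 0 = 12, d_1 = (168 - 12^2)/1 = 24/1 = 24, a_1 = floor((12 + 12)/24) = 1.
  m_2 = 24*1 - 12 = 12, d_2 = (168 - 12^2)/24 = 24/24 = 1, a_2 = floor((12 + 12)/1) = 24.
  m_3 = 1*24 - 12 = 12, d_3 = (168 - 12^2)/1 = 24/1 = 24: (m_3, d_3) = (m_1, d_1) = (12, 24), so from here the quotients repeat a_1, a_2; the period length is 2.
Hence the expansion of sqrt(168) is a_0 = 12 followed by the repeating block 1, 24 (period 2).

[12; (1, 24)]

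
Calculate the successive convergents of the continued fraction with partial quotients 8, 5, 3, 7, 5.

Using the convergent recurrence p_i = a_i*p_{i-1} + p_{i-2}, q_i = a_i*q_{i-1} + q_{i-2} with p_{-2}=0, p_{-1}=1, q_{-2}=1, q_{-1}=0:
  i=0: a_0=8, p_0 = 8*1 + 0 = 8, q_0 = 8*0 + 1 = 1.
  i=1: a_1=5, p_1 = 5*8 + 1 = 41, q_1 = 5*1 + 0 = 5.
  i=2: a_2=3, p_2 = 3*41 + 8 = 131, q_2 = 3*5 + 1 = 16.
  i=3: a_3=7, p_3 = 7*131 + 41 = 958, q_3 = 7*16 + 5 = 117.
  i=4: a_4=5, p_4 = 5*958 + 131 = 4921, q_4 = 5*117 + 16 = 601.

8/1, 41/5, 131/16, 958/117, 4921/601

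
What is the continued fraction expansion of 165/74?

Run the Euclidean algorithm on 165 and 74; the successive quotients are the partial quotients a_0, a_1, ... (each step inverts the fractional part left over by the previous one):
  165 = 2*74 + 17, so a_0 = 2.
  74 = 4*17 + 6, so a_1 = 4.
  17 = 2*6 + 5, so a_2 = 2.
  6 = 1*5 + 1, so a_3 = 1.
  5 = 5*1 + 0, so a_4 = 5.
The remainder reaches 0 after 5 divisions, so the expansion has 5 partial quotients, read off in order.

[2; 4, 2, 1, 5]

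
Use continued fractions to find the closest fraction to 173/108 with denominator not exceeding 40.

Expand x = 173/108 as a continued fraction with the Euclidean algorithm:
  173 = 1*108 + 65, so a_0 = 1.
  108 = 1*65 + 43, so a_1 = 1.
  65 = 1*43 + 22, so a_2 = 1.
  43 = 1*22 + 21, so a_3 = 1.
  22 = 1*21 + 1, so a_4 = 1.
  21 = 21*1 + 0, so a_5 = 21.
so x = [1; 1, 1, 1, 1, 21].
Convergents (p_i = a_i*p_{i-1} + p_{i-2}, q_i = a_i*q_{i-1} + q_{i-2} with p_{-2}=0, p_{-1}=1, q_{-2}=1, q_{-1}=0), until the denominator exceeds 40:
  i=0: a_0=1, p_0 = 1*1 + 0 = 1, q_0 = 1*0 + 1 = 1.
  i=1: a_1=1, p_1 = 1*1 + 1 = 2, q_1 = 1*1 + 0 = 1.
  i=2: a_2=1, p_2 = 1*2 + 1 = 3, q_2 = 1*1 + 1 = 2.
  i=3: a_3=1, p_3 = 1*3 + 2 = 5, q_3 = 1*2 + 1 = 3.
  i=4: a_4=1, p_4 = 1*5 + 3 = 8, q_4 = 1*3 + 2 = 5.
  i=5: a_5=21, p_5 = 21*8 + 5 = 173, q_5 = 21*5 + 3 = 108.
q_5 = 108 > 40, so the last convergent with denominator <= 40 is p_4/q_4 = 8/5.
The closest fraction with denominator <= 40 is either p_4/q_4 or the intermediate fraction (k*p_4 + p_3)/(k*q_4 + q_3) with the largest k >= 1 whose denominator stays <= 40; these approach x as k grows, and every other convergent or intermediate fraction in range is farther away.
Largest k: floor((40 - q_3)/q_4) = floor((40 - 3)/5) = 7.
That gives (7*8 + 5)/(7*5 + 3) = 61/38.
Compare the errors: |x - 8/5| = |173*5 - 8*108|/(108*5) = 1/540, and |x - 61/38| = |173*38 - 61*108|/(108*38) = 14/4104.
Cross-multiplying, 1*4104 = 4104 < 7560 = 14*540, so 1/540 is smaller: the convergent 8/5 is closer to x than 61/38.

8/5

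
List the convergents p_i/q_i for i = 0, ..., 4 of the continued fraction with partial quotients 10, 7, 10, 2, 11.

Using the convergent recurrence p_i = a_i*p_{i-1} + p_{i-2}, q_i = a_i*q_{i-1} + q_{i-2} with p_{-2}=0, p_{-1}=1, q_{-2}=1, q_{-1}=0:
  i=0: a_0=10, p_0 = 10*1 + 0 = 10, q_0 = 10*0 + 1 = 1.
  i=1: a_1=7, p_1 = 7*10 + 1 = 71, q_1 = 7*1 + 0 = 7.
  i=2: a_2=10, p_2 = 10*71 + 10 = 720, q_2 = 10*7 + 1 = 71.
  i=3: a_3=2, p_3 = 2*720 + 71 = 1511, q_3 = 2*71 + 7 = 149.
  i=4: a_4=11, p_4 = 11*1511 + 720 = 17341, q_4 = 11*149 + 71 = 1710.

10/1, 71/7, 720/71, 1511/149, 17341/1710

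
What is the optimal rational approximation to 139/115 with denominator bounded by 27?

29/24

Expand x = 139/115 as a continued fraction with the Euclidean algorithm:
  139 = 1*115 + 24, so a_0 = 1.
  115 = 4*24 + 19, so a_1 = 4.
  24 = 1*19 + 5, so a_2 = 1.
  19 = 3*5 + 4, so a_3 = 3.
  5 = 1*4 + 1, so a_4 = 1.
  4 = 4*1 + 0, so a_5 = 4.
so x = [1; 4, 1, 3, 1, 4].
Convergents (p_i = a_i*p_{i-1} + p_{i-2}, q_i = a_i*q_{i-1} + q_{i-2} with p_{-2}=0, p_{-1}=1, q_{-2}=1, q_{-1}=0), until the denominator exceeds 27:
  i=0: a_0=1, p_0 = 1*1 + 0 = 1, q_0 = 1*0 + 1 = 1.
  i=1: a_1=4, p_1 = 4*1 + 1 = 5, q_1 = 4*1 + 0 = 4.
  i=2: a_2=1, p_2 = 1*5 + 1 = 6, q_2 = 1*4 + 1 = 5.
  i=3: a_3=3, p_3 = 3*6 + 5 = 23, q_3 = 3*5 + 4 = 19.
  i=4: a_4=1, p_4 = 1*23 + 6 = 29, q_4 = 1*19 + 5 = 24.
  i=5: a_5=4, p_5 = 4*29 + 23 = 139, q_5 = 4*24 + 19 = 115.
q_5 = 115 > 27, so the last convergent with denominator <= 27 is p_4/q_4 = 29/24.
The closest fraction with denominator <= 27 is either p_4/q_4 or the intermediate fraction (k*p_4 + p_3)/(k*q_4 + q_3) with the largest k >= 1 whose denominator stays <= 27; these approach x as k grows, and every other convergent or intermediate fraction in range is farther away.
Largest k: floor((27 - q_3)/q_4) = floor((27 - 19)/24) = 0.
Since k = 0, no intermediate fraction beyond p_4/q_4 has denominator <= 27, so the convergent 29/24 is the closest (its error is |139*24 - 29*115|/(115*24) = 1/2760).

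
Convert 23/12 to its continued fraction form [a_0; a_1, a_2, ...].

Run the Euclidean algorithm on 23 and 12; the successive quotients are the partial quotients a_0, a_1, ... (each step inverts the fractional part left over by the previous one):
  23 = 1*12 + 11, so a_0 = 1.
  12 = 1*11 + 1, so a_1 = 1.
  11 = 11*1 + 0, so a_2 = 11.
The remainder reaches 0 after 3 divisions, so the expansion has 3 partial quotients, read off in order.

[1; 1, 11]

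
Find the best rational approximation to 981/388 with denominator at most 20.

43/17

Expand x = 981/388 as a continued fraction with the Euclidean algorithm:
  981 = 2*388 + 205, so a_0 = 2.
  388 = 1*205 + 183, so a_1 = 1.
  205 = 1*183 + 22, so a_2 = 1.
  183 = 8*22 + 7, so a_3 = 8.
  22 = 3*7 + 1, so a_4 = 3.
  7 = 7*1 + 0, so a_5 = 7.
so x = [2; 1, 1, 8, 3, 7].
Convergents (p_i = a_i*p_{i-1} + p_{i-2}, q_i = a_i*q_{i-1} + q_{i-2} with p_{-2}=0, p_{-1}=1, q_{-2}=1, q_{-1}=0), until the denominator exceeds 20:
  i=0: a_0=2, p_0 = 2*1 + 0 = 2, q_0 = 2*0 + 1 = 1.
  i=1: a_1=1, p_1 = 1*2 + 1 = 3, q_1 = 1*1 + 0 = 1.
  i=2: a_2=1, p_2 = 1*3 + 2 = 5, q_2 = 1*1 + 1 = 2.
  i=3: a_3=8, p_3 = 8*5 + 3 = 43, q_3 = 8*2 + 1 = 17.
  i=4: a_4=3, p_4 = 3*43 + 5 = 134, q_4 = 3*17 + 2 = 53.
q_4 = 53 > 20, so the last convergent with denominator <= 20 is p_3/q_3 = 43/17.
The closest fraction with denominator <= 20 is either p_3/q_3 or the intermediate fraction (k*p_3 + p_2)/(k*q_3 + q_2) with the largest k >= 1 whose denominator stays <= 20; these approach x as k grows, and every other convergent or intermediate fraction in range is farther away.
Largest k: floor((20 - q_2)/q_3) = floor((20 - 2)/17) = 1.
That gives (1*43 + 5)/(1*17 + 2) = 48/19.
Compare the errors: |x - 43/17| = |981*17 - 43*388|/(388*17) = 7/6596, and |x - 48/19| = |981*19 - 48*388|/(388*19) = 15/7372.
Cross-multiplying, 7*7372 = 51604 < 98940 = 15*6596, so 7/6596 is smaller: the convergent 43/17 is closer to x than 48/19.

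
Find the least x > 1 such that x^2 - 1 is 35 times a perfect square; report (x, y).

(x, y) = (6, 1)

First expand sqrt(35) as a continued fraction. With x_i = (sqrt(35) + m_i)/d_i and (m_0, d_0) = (0, 1): a_0 = floor(sqrt(35)) = 5, since 5^2 = 25 <= 35 < 36 = 6^2.
Iterate m_{i+1} = d_i*a_i - m_i, d_{i+1} = (35 - m_{i+1}^2)/d_i, a_{i+1} = floor((a_0 + m_{i+1})/d_{i+1}):
  m_1 = 1*5 - 0 = 5, d_1 = (35 - 5^2)/1 = 10/1 = 10, a_1 = floor((5 + 5)/10) = 1.
  m_2 = 10*1 - 5 = 5, d_2 = (35 - 5^2)/10 = 10/10 = 1, a_2 = floor((5 + 5)/1) = 10.
  m_3 = 1*10 - 5 = 5, d_3 = (35 - 5^2)/1 = 10/1 = 10: (m_3, d_3) = (m_1, d_1) = (5, 10), so from here the quotients repeat a_1, a_2; the period length is 2.
So sqrt(35) = [5; (1, 10)] with period length k = 2.
k is even, so the fundamental solution of x^2 - 35y^2 = 1 is (p_{k-1}, q_{k-1}) = (p_1, q_1); compute convergents through index 1.
Convergents (p_i = a_i*p_{i-1} + p_{i-2}, q_i = a_i*q_{i-1} + q_{i-2} with p_{-2}=0, p_{-1}=1, q_{-2}=1, q_{-1}=0):
  i=0: a_0=5, p_0 = 5*1 + 0 = 5, q_0 = 5*0 + 1 = 1.
  i=1: a_1=1, p_1 = 1*5 + 1 = 6, q_1 = 1*1 + 0 = 1.
Check: 6^2 - 35*1^2 = 36 - 35 = 1, so (x, y) = (6, 1) solves the equation, and by the theorem it is the least positive solution.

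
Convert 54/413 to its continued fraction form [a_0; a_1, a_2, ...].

[0; 7, 1, 1, 1, 5, 3]

Run the Euclidean algorithm on 54 and 413; the successive quotients are the partial quotients a_0, a_1, ... (each step inverts the fractional part left over by the previous one):
  54 = 0*413 + 54, so a_0 = 0.
  413 = 7*54 + 35, so a_1 = 7.
  54 = 1*35 + 19, so a_2 = 1.
  35 = 1*19 + 16, so a_3 = 1.
  19 = 1*16 + 3, so a_4 = 1.
  16 = 5*3 + 1, so a_5 = 5.
  3 = 3*1 + 0, so a_6 = 3.
The remainder reaches 0 after 7 divisions, so the expansion has 7 partial quotients, read off in order.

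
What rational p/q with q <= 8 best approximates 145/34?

Expand x = 145/34 as a continued fraction with the Euclidean algorithm:
  145 = 4*34 + 9, so a_0 = 4.
  34 = 3*9 + 7, so a_1 = 3.
  9 = 1*7 + 2, so a_2 = 1.
  7 = 3*2 + 1, so a_3 = 3.
  2 = 2*1 + 0, so a_4 = 2.
so x = [4; 3, 1, 3, 2].
Convergents (p_i = a_i*p_{i-1} + p_{i-2}, q_i = a_i*q_{i-1} + q_{i-2} with p_{-2}=0, p_{-1}=1, q_{-2}=1, q_{-1}=0), until the denominator exceeds 8:
  i=0: a_0=4, p_0 = 4*1 + 0 = 4, q_0 = 4*0 + 1 = 1.
  i=1: a_1=3, p_1 = 3*4 + 1 = 13, q_1 = 3*1 + 0 = 3.
  i=2: a_2=1, p_2 = 1*13 + 4 = 17, q_2 = 1*3 + 1 = 4.
  i=3: a_3=3, p_3 = 3*17 + 13 = 64, q_3 = 3*4 + 3 = 15.
q_3 = 15 > 8, so the last convergent with denominator <= 8 is p_2/q_2 = 17/4.
The closest fraction with denominator <= 8 is either p_2/q_2 or the intermediate fraction (k*p_2 + p_1)/(k*q_2 + q_1) with the largest k >= 1 whose denominator stays <= 8; these approach x as k grows, and every other convergent or intermediate fraction in range is farther away.
Largest k: floor((8 - q_1)/q_2) = floor((8 - 3)/4) = 1.
That gives (1*17 + 13)/(1*4 + 3) = 30/7.
Compare the errors: |x - 17/4| = |145*4 - 17*34|/(34*4) = 2/136, and |x - 30/7| = |145*7 - 30*34|/(34*7) = 5/238.
Cross-multiplying, 2*238 = 476 < 680 = 5*136, so 2/136 is smaller: the convergent 17/4 is closer to x than 30/7.

17/4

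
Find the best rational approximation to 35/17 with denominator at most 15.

Expand x = 35/17 as a continued fraction with the Euclidean algorithm:
  35 = 2*17 + 1, so a_0 = 2.
  17 = 17*1 + 0, so a_1 = 17.
so x = [2; 17].
Convergents (p_i = a_i*p_{i-1} + p_{i-2}, q_i = a_i*q_{i-1} + q_{i-2} with p_{-2}=0, p_{-1}=1, q_{-2}=1, q_{-1}=0), until the denominator exceeds 15:
  i=0: a_0=2, p_0 = 2*1 + 0 = 2, q_0 = 2*0 + 1 = 1.
  i=1: a_1=17, p_1 = 17*2 + 1 = 35, q_1 = 17*1 + 0 = 17.
q_1 = 17 > 15, so the last convergent with denominator <= 15 is p_0/q_0 = 2/1.
The closest fraction with denominator <= 15 is either p_0/q_0 or the intermediate fraction (k*p_0 + p_{-1})/(k*q_0 + q_{-1}) with the largest k >= 1 whose denominator stays <= 15; these approach x as k grows, and every other convergent or intermediate fraction in range is farther away.
Largest k: floor((15 - q_{-1})/q_0) = floor((15 - 0)/1) = 15 (using the seeds p_{-1} = 1, q_{-1} = 0).
That gives (15*2 + 1)/(15*1 + 0) = 31/15.
Compare the errors: |x - 2/1| = |35*1 - 2*17|/(17*1) = 1/17, and |x - 31/15| = |35*15 - 31*17|/(17*15) = 2/255.
Cross-multiplying, 2*17 = 34 < 255 = 1*255, so 2/255 is smaller: the intermediate fraction 31/15 is closer to x than 2/1.

31/15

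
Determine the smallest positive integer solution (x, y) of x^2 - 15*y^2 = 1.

(x, y) = (4, 1)

First expand sqrt(15) as a continued fraction. With x_i = (sqrt(15) + m_i)/d_i and (m_0, d_0) = (0, 1): a_0 = floor(sqrt(15)) = 3, since 3^2 = 9 <= 15 < 16 = 4^2.
Iterate m_{i+1} = d_i*a_i - m_i, d_{i+1} = (15 - m_{i+1}^2)/d_i, a_{i+1} = floor((a_0 + m_{i+1})/d_{i+1}):
  m_1 = 1*3 - 0 = 3, d_1 = (15 - 3^2)/1 = 6/1 = 6, a_1 = floor((3 + 3)/6) = 1.
  m_2 = 6*1 - 3 = 3, d_2 = (15 - 3^2)/6 = 6/6 = 1, a_2 = floor((3 + 3)/1) = 6.
  m_3 = 1*6 - 3 = 3, d_3 = (15 - 3^2)/1 = 6/1 = 6: (m_3, d_3) = (m_1, d_1) = (3, 6), so from here the quotients repeat a_1, a_2; the period length is 2.
So sqrt(15) = [3; (1, 6)] with period length k = 2.
k is even, so the fundamental solution of x^2 - 15y^2 = 1 is (p_{k-1}, q_{k-1}) = (p_1, q_1); compute convergents through index 1.
Convergents (p_i = a_i*p_{i-1} + p_{i-2}, q_i = a_i*q_{i-1} + q_{i-2} with p_{-2}=0, p_{-1}=1, q_{-2}=1, q_{-1}=0):
  i=0: a_0=3, p_0 = 3*1 + 0 = 3, q_0 = 3*0 + 1 = 1.
  i=1: a_1=1, p_1 = 1*3 + 1 = 4, q_1 = 1*1 + 0 = 1.
Check: 4^2 - 15*1^2 = 16 - 15 = 1, so (x, y) = (4, 1) solves the equation, and by the theorem it is the least positive solution.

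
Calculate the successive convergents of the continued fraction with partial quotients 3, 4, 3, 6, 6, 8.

Using the convergent recurrence p_i = a_i*p_{i-1} + p_{i-2}, q_i = a_i*q_{i-1} + q_{i-2} with p_{-2}=0, p_{-1}=1, q_{-2}=1, q_{-1}=0:
  i=0: a_0=3, p_0 = 3*1 + 0 = 3, q_0 = 3*0 + 1 = 1.
  i=1: a_1=4, p_1 = 4*3 + 1 = 13, q_1 = 4*1 + 0 = 4.
  i=2: a_2=3, p_2 = 3*13 + 3 = 42, q_2 = 3*4 + 1 = 13.
  i=3: a_3=6, p_3 = 6*42 + 13 = 265, q_3 = 6*13 + 4 = 82.
  i=4: a_4=6, p_4 = 6*265 + 42 = 1632, q_4 = 6*82 + 13 = 505.
  i=5: a_5=8, p_5 = 8*1632 + 265 = 13321, q_5 = 8*505 + 82 = 4122.

3/1, 13/4, 42/13, 265/82, 1632/505, 13321/4122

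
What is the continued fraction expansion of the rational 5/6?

Run the Euclidean algorithm on 5 and 6; the successive quotients are the partial quotients a_0, a_1, ... (each step inverts the fractional part left over by the previous one):
  5 = 0*6 + 5, so a_0 = 0.
  6 = 1*5 + 1, so a_1 = 1.
  5 = 5*1 + 0, so a_2 = 5.
The remainder reaches 0 after 3 divisions, so the expansion has 3 partial quotients, read off in order.

[0; 1, 5]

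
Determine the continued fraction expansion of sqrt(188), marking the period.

Write x_i = (sqrt(188) + m_i)/d_i with (m_0, d_0) = (0, 1). a_0 = floor(sqrt(188)) = 13, since 13^2 = 169 <= 188 < 196 = 14^2.
Iterate m_{i+1} = d_i*a_i - m_i, d_{i+1} = (188 - m_{i+1}^2)/d_i, a_{i+1} = floor((a_0 + m_{i+1})/d_{i+1}):
  m_1 = 1*13 - 0 = 13, d_1 = (188 - 13^2)/1 = 19/1 = 19, a_1 = floor((13 + 13)/19) = 1.
  m_2 = 19*1 - 13 = 6, d_2 = (188 - 6^2)/19 = 152/19 = 8, a_2 = floor((13 + 6)/8) = 2.
  m_3 = 8*2 - 6 = 10, d_3 = (188 - 10^2)/8 = 88/8 = 11, a_3 = floor((13 + 10)/11) = 2.
  m_4 = 11*2 - 10 = 12, d_4 = (188 - 12^2)/11 = 44/11 = 4, a_4 = floor((13 + 12)/4) = 6.
  m_5 = 4*6 - 12 = 12, d_5 = (188 - 12^2)/4 = 44/4 = 11, a_5 = floor((13 + 12)/11) = 2.
  m_6 = 11*2 - 12 = 10, d_6 = (188 - 10^2)/11 = 88/11 = 8, a_6 = floor((13 + 10)/8) = 2.
  m_7 = 8*2 - 10 = 6, d_7 = (188 - 6^2)/8 = 152/8 = 19, a_7 = floor((13 + 6)/19) = 1.
  m_8 = 19*1 - 6 = 13, d_8 = (188 - 13^2)/19 = 19/19 = 1, a_8 = floor((13 + 13)/1) = 26.
  m_9 = 1*26 - 13 = 13, d_9 = (188 - 13^2)/1 = 19/1 = 19: (m_9, d_9) = (m_1, d_1) = (13, 19), so from here the quotients repeat a_1, ..., a_8; the period length is 8.
Hence the expansion of sqrt(188) is a_0 = 13 followed by the repeating block 1, 2, 2, 6, 2, 2, 1, 26 (period 8).

[13; (1, 2, 2, 6, 2, 2, 1, 26)]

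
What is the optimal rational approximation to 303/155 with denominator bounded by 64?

43/22

Expand x = 303/155 as a continued fraction with the Euclidean algorithm:
  303 = 1*155 + 148, so a_0 = 1.
  155 = 1*148 + 7, so a_1 = 1.
  148 = 21*7 + 1, so a_2 = 21.
  7 = 7*1 + 0, so a_3 = 7.
so x = [1; 1, 21, 7].
Convergents (p_i = a_i*p_{i-1} + p_{i-2}, q_i = a_i*q_{i-1} + q_{i-2} with p_{-2}=0, p_{-1}=1, q_{-2}=1, q_{-1}=0), until the denominator exceeds 64:
  i=0: a_0=1, p_0 = 1*1 + 0 = 1, q_0 = 1*0 + 1 = 1.
  i=1: a_1=1, p_1 = 1*1 + 1 = 2, q_1 = 1*1 + 0 = 1.
  i=2: a_2=21, p_2 = 21*2 + 1 = 43, q_2 = 21*1 + 1 = 22.
  i=3: a_3=7, p_3 = 7*43 + 2 = 303, q_3 = 7*22 + 1 = 155.
q_3 = 155 > 64, so the last convergent with denominator <= 64 is p_2/q_2 = 43/22.
The closest fraction with denominator <= 64 is either p_2/q_2 or the intermediate fraction (k*p_2 + p_1)/(k*q_2 + q_1) with the largest k >= 1 whose denominator stays <= 64; these approach x as k grows, and every other convergent or intermediate fraction in range is farther away.
Largest k: floor((64 - q_1)/q_2) = floor((64 - 1)/22) = 2.
That gives (2*43 + 2)/(2*22 + 1) = 88/45.
Compare the errors: |x - 43/22| = |303*22 - 43*155|/(155*22) = 1/3410, and |x - 88/45| = |303*45 - 88*155|/(155*45) = 5/6975.
Cross-multiplying, 1*6975 = 6975 < 17050 = 5*3410, so 1/3410 is smaller: the convergent 43/22 is closer to x than 88/45.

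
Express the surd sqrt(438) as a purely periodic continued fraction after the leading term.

Write x_i = (sqrt(438) + m_i)/d_i with (m_0, d_0) = (0, 1). a_0 = floor(sqrt(438)) = 20, since 20^2 = 400 <= 438 < 441 = 21^2.
Iterate m_{i+1} = d_i*a_i - m_i, d_{i+1} = (438 - m_{i+1}^2)/d_i, a_{i+1} = floor((a_0 + m_{i+1})/d_{i+1}):
  m_1 = 1*20 - 0 = 20, d_1 = (438 - 20^2)/1 = 38/1 = 38, a_1 = floor((20 + 20)/38) = 1.
  m_2 = 38*1 - 20 = 18, d_2 = (438 - 18^2)/38 = 114/38 = 3, a_2 = floor((20 + 18)/3) = 12.
  m_3 = 3*12 - 18 = 18, d_3 = (438 - 18^2)/3 = 114/3 = 38, a_3 = floor((20 + 18)/38) = 1.
  m_4 = 38*1 - 18 = 20, d_4 = (438 - 20^2)/38 = 38/38 = 1, a_4 = floor((20 + 20)/1) = 40.
  m_5 = 1*40 - 20 = 20, d_5 = (438 - 20^2)/1 = 38/1 = 38: (m_5, d_5) = (m_1, d_1) = (20, 38), so from here the quotients repeat a_1, ..., a_4; the period length is 4.
Hence the expansion of sqrt(438) is a_0 = 20 followed by the repeating block 1, 12, 1, 40 (period 4).

[20; (1, 12, 1, 40)]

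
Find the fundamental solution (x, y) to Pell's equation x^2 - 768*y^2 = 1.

(x, y) = (18817, 679)

First expand sqrt(768) as a continued fraction. With x_i = (sqrt(768) + m_i)/d_i and (m_0, d_0) = (0, 1): a_0 = floor(sqrt(768)) = 27, since 27^2 = 729 <= 768 < 784 = 28^2.
Iterate m_{i+1} = d_i*a_i - m_i, d_{i+1} = (768 - m_{i+1}^2)/d_i, a_{i+1} = floor((a_0 + m_{i+1})/d_{i+1}):
  m_1 = 1*27 - 0 = 27, d_1 = (768 - 27^2)/1 = 39/1 = 39, a_1 = floor((27 + 27)/39) = 1.
  m_2 = 39*1 - 27 = 12, d_2 = (768 - 12^2)/39 = 624/39 = 16, a_2 = floor((27 + 12)/16) = 2.
  m_3 = 16*2 - 12 = 20, d_3 = (768 - 20^2)/16 = 368/16 = 23, a_3 = floor((27 + 20)/23) = 2.
  m_4 = 23*2 - 20 = 26, d_4 = (768 - 26^2)/23 = 92/23 = 4, a_4 = floor((27 + 26)/4) = 13.
  m_5 = 4*13 - 26 = 26, d_5 = (768 - 26^2)/4 = 92/4 = 23, a_5 = floor((27 + 26)/23) = 2.
  m_6 = 23*2 - 26 = 20, d_6 = (768 - 20^2)/23 = 368/23 = 16, a_6 = floor((27 + 20)/16) = 2.
  m_7 = 16*2 - 20 = 12, d_7 = (768 - 12^2)/16 = 624/16 = 39, a_7 = floor((27 + 12)/39) = 1.
  m_8 = 39*1 - 12 = 27, d_8 = (768 - 27^2)/39 = 39/39 = 1, a_8 = floor((27 + 27)/1) = 54.
  m_9 = 1*54 - 27 = 27, d_9 = (768 - 27^2)/1 = 39/1 = 39: (m_9, d_9) = (m_1, d_1) = (27, 39), so from here the quotients repeat a_1, ..., a_8; the period length is 8.
So sqrt(768) = [27; (1, 2, 2, 13, 2, 2, 1, 54)] with period length k = 8.
k is even, so the fundamental solution of x^2 - 768y^2 = 1 is (p_{k-1}, q_{k-1}) = (p_7, q_7); compute convergents through index 7.
Convergents (p_i = a_i*p_{i-1} + p_{i-2}, q_i = a_i*q_{i-1} + q_{i-2} with p_{-2}=0, p_{-1}=1, q_{-2}=1, q_{-1}=0):
  i=0: a_0=27, p_0 = 27*1 + 0 = 27, q_0 = 27*0 + 1 = 1.
  i=1: a_1=1, p_1 = 1*27 + 1 = 28, q_1 = 1*1 + 0 = 1.
  i=2: a_2=2, p_2 = 2*28 + 27 = 83, q_2 = 2*1 + 1 = 3.
  i=3: a_3=2, p_3 = 2*83 + 28 = 194, q_3 = 2*3 + 1 = 7.
  i=4: a_4=13, p_4 = 13*194 + 83 = 2605, q_4 = 13*7 + 3 = 94.
  i=5: a_5=2, p_5 = 2*2605 + 194 = 5404, q_5 = 2*94 + 7 = 195.
  i=6: a_6=2, p_6 = 2*5404 + 2605 = 13413, q_6 = 2*195 + 94 = 484.
  i=7: a_7=1, p_7 = 1*13413 + 5404 = 18817, q_7 = 1*484 + 195 = 679.
Check: 18817^2 - 768*679^2 = 354079489 - 354079488 = 1, so (x, y) = (18817, 679) solves the equation, and by the theorem it is the least positive solution.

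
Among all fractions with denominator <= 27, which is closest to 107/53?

55/27

Expand x = 107/53 as a continued fraction with the Euclidean algorithm:
  107 = 2*53 + 1, so a_0 = 2.
  53 = 53*1 + 0, so a_1 = 53.
so x = [2; 53].
Convergents (p_i = a_i*p_{i-1} + p_{i-2}, q_i = a_i*q_{i-1} + q_{i-2} with p_{-2}=0, p_{-1}=1, q_{-2}=1, q_{-1}=0), until the denominator exceeds 27:
  i=0: a_0=2, p_0 = 2*1 + 0 = 2, q_0 = 2*0 + 1 = 1.
  i=1: a_1=53, p_1 = 53*2 + 1 = 107, q_1 = 53*1 + 0 = 53.
q_1 = 53 > 27, so the last convergent with denominator <= 27 is p_0/q_0 = 2/1.
The closest fraction with denominator <= 27 is either p_0/q_0 or the intermediate fraction (k*p_0 + p_{-1})/(k*q_0 + q_{-1}) with the largest k >= 1 whose denominator stays <= 27; these approach x as k grows, and every other convergent or intermediate fraction in range is farther away.
Largest k: floor((27 - q_{-1})/q_0) = floor((27 - 0)/1) = 27 (using the seeds p_{-1} = 1, q_{-1} = 0).
That gives (27*2 + 1)/(27*1 + 0) = 55/27.
Compare the errors: |x - 2/1| = |107*1 - 2*53|/(53*1) = 1/53, and |x - 55/27| = |107*27 - 55*53|/(53*27) = 26/1431.
Cross-multiplying, 26*53 = 1378 < 1431 = 1*1431, so 26/1431 is smaller: the intermediate fraction 55/27 is closer to x than 2/1.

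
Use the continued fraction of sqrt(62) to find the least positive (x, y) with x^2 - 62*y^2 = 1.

First expand sqrt(62) as a continued fraction. With x_i = (sqrt(62) + m_i)/d_i and (m_0, d_0) = (0, 1): a_0 = floor(sqrt(62)) = 7, since 7^2 = 49 <= 62 < 64 = 8^2.
Iterate m_{i+1} = d_i*a_i - m_i, d_{i+1} = (62 - m_{i+1}^2)/d_i, a_{i+1} = floor((a_0 + m_{i+1})/d_{i+1}):
  m_1 = 1*7 - 0 = 7, d_1 = (62 - 7^2)/1 = 13/1 = 13, a_1 = floor((7 + 7)/13) = 1.
  m_2 = 13*1 - 7 = 6, d_2 = (62 - 6^2)/13 = 26/13 = 2, a_2 = floor((7 + 6)/2) = 6.
  m_3 = 2*6 - 6 = 6, d_3 = (62 - 6^2)/2 = 26/2 = 13, a_3 = floor((7 + 6)/13) = 1.
  m_4 = 13*1 - 6 = 7, d_4 = (62 - 7^2)/13 = 13/13 = 1, a_4 = floor((7 + 7)/1) = 14.
  m_5 = 1*14 - 7 = 7, d_5 = (62 - 7^2)/1 = 13/1 = 13: (m_5, d_5) = (m_1, d_1) = (7, 13), so from here the quotients repeat a_1, ..., a_4; the period length is 4.
So sqrt(62) = [7; (1, 6, 1, 14)] with period length k = 4.
k is even, so the fundamental solution of x^2 - 62y^2 = 1 is (p_{k-1}, q_{k-1}) = (p_3, q_3); compute convergents through index 3.
Convergents (p_i = a_i*p_{i-1} + p_{i-2}, q_i = a_i*q_{i-1} + q_{i-2} with p_{-2}=0, p_{-1}=1, q_{-2}=1, q_{-1}=0):
  i=0: a_0=7, p_0 = 7*1 + 0 = 7, q_0 = 7*0 + 1 = 1.
  i=1: a_1=1, p_1 = 1*7 + 1 = 8, q_1 = 1*1 + 0 = 1.
  i=2: a_2=6, p_2 = 6*8 + 7 = 55, q_2 = 6*1 + 1 = 7.
  i=3: a_3=1, p_3 = 1*55 + 8 = 63, q_3 = 1*7 + 1 = 8.
Check: 63^2 - 62*8^2 = 3969 - 3968 = 1, so (x, y) = (63, 8) solves the equation, and by the theorem it is the least positive solution.

(x, y) = (63, 8)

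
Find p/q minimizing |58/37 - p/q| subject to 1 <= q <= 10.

11/7

Expand x = 58/37 as a continued fraction with the Euclidean algorithm:
  58 = 1*37 + 21, so a_0 = 1.
  37 = 1*21 + 16, so a_1 = 1.
  21 = 1*16 + 5, so a_2 = 1.
  16 = 3*5 + 1, so a_3 = 3.
  5 = 5*1 + 0, so a_4 = 5.
so x = [1; 1, 1, 3, 5].
Convergents (p_i = a_i*p_{i-1} + p_{i-2}, q_i = a_i*q_{i-1} + q_{i-2} with p_{-2}=0, p_{-1}=1, q_{-2}=1, q_{-1}=0), until the denominator exceeds 10:
  i=0: a_0=1, p_0 = 1*1 + 0 = 1, q_0 = 1*0 + 1 = 1.
  i=1: a_1=1, p_1 = 1*1 + 1 = 2, q_1 = 1*1 + 0 = 1.
  i=2: a_2=1, p_2 = 1*2 + 1 = 3, q_2 = 1*1 + 1 = 2.
  i=3: a_3=3, p_3 = 3*3 + 2 = 11, q_3 = 3*2 + 1 = 7.
  i=4: a_4=5, p_4 = 5*11 + 3 = 58, q_4 = 5*7 + 2 = 37.
q_4 = 37 > 10, so the last convergent with denominator <= 10 is p_3/q_3 = 11/7.
The closest fraction with denominator <= 10 is either p_3/q_3 or the intermediate fraction (k*p_3 + p_2)/(k*q_3 + q_2) with the largest k >= 1 whose denominator stays <= 10; these approach x as k grows, and every other convergent or intermediate fraction in range is farther away.
Largest k: floor((10 - q_2)/q_3) = floor((10 - 2)/7) = 1.
That gives (1*11 + 3)/(1*7 + 2) = 14/9.
Compare the errors: |x - 11/7| = |58*7 - 11*37|/(37*7) = 1/259, and |x - 14/9| = |58*9 - 14*37|/(37*9) = 4/333.
Cross-multiplying, 1*333 = 333 < 1036 = 4*259, so 1/259 is smaller: the convergent 11/7 is closer to x than 14/9.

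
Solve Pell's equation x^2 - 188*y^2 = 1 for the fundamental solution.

First expand sqrt(188) as a continued fraction. With x_i = (sqrt(188) + m_i)/d_i and (m_0, d_0) = (0, 1): a_0 = floor(sqrt(188)) = 13, since 13^2 = 169 <= 188 < 196 = 14^2.
Iterate m_{i+1} = d_i*a_i - m_i, d_{i+1} = (188 - m_{i+1}^2)/d_i, a_{i+1} = floor((a_0 + m_{i+1})/d_{i+1}):
  m_1 = 1*13 - 0 = 13, d_1 = (188 - 13^2)/1 = 19/1 = 19, a_1 = floor((13 + 13)/19) = 1.
  m_2 = 19*1 - 13 = 6, d_2 = (188 - 6^2)/19 = 152/19 = 8, a_2 = floor((13 + 6)/8) = 2.
  m_3 = 8*2 - 6 = 10, d_3 = (188 - 10^2)/8 = 88/8 = 11, a_3 = floor((13 + 10)/11) = 2.
  m_4 = 11*2 - 10 = 12, d_4 = (188 - 12^2)/11 = 44/11 = 4, a_4 = floor((13 + 12)/4) = 6.
  m_5 = 4*6 - 12 = 12, d_5 = (188 - 12^2)/4 = 44/4 = 11, a_5 = floor((13 + 12)/11) = 2.
  m_6 = 11*2 - 12 = 10, d_6 = (188 - 10^2)/11 = 88/11 = 8, a_6 = floor((13 + 10)/8) = 2.
  m_7 = 8*2 - 10 = 6, d_7 = (188 - 6^2)/8 = 152/8 = 19, a_7 = floor((13 + 6)/19) = 1.
  m_8 = 19*1 - 6 = 13, d_8 = (188 - 13^2)/19 = 19/19 = 1, a_8 = floor((13 + 13)/1) = 26.
  m_9 = 1*26 - 13 = 13, d_9 = (188 - 13^2)/1 = 19/1 = 19: (m_9, d_9) = (m_1, d_1) = (13, 19), so from here the quotients repeat a_1, ..., a_8; the period length is 8.
So sqrt(188) = [13; (1, 2, 2, 6, 2, 2, 1, 26)] with period length k = 8.
k is even, so the fundamental solution of x^2 - 188y^2 = 1 is (p_{k-1}, q_{k-1}) = (p_7, q_7); compute convergents through index 7.
Convergents (p_i = a_i*p_{i-1} + p_{i-2}, q_i = a_i*q_{i-1} + q_{i-2} with p_{-2}=0, p_{-1}=1, q_{-2}=1, q_{-1}=0):
  i=0: a_0=13, p_0 = 13*1 + 0 = 13, q_0 = 13*0 + 1 = 1.
  i=1: a_1=1, p_1 = 1*13 + 1 = 14, q_1 = 1*1 + 0 = 1.
  i=2: a_2=2, p_2 = 2*14 + 13 = 41, q_2 = 2*1 + 1 = 3.
  i=3: a_3=2, p_3 = 2*41 + 14 = 96, q_3 = 2*3 + 1 = 7.
  i=4: a_4=6, p_4 = 6*96 + 41 = 617, q_4 = 6*7 + 3 = 45.
  i=5: a_5=2, p_5 = 2*617 + 96 = 1330, q_5 = 2*45 + 7 = 97.
  i=6: a_6=2, p_6 = 2*1330 + 617 = 3277, q_6 = 2*97 + 45 = 239.
  i=7: a_7=1, p_7 = 1*3277 + 1330 = 4607, q_7 = 1*239 + 97 = 336.
Check: 4607^2 - 188*336^2 = 21224449 - 21224448 = 1, so (x, y) = (4607, 336) solves the equation, and by the theorem it is the least positive solution.

(x, y) = (4607, 336)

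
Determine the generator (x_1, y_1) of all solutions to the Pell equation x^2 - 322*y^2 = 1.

(x, y) = (323, 18)

First expand sqrt(322) as a continued fraction. With x_i = (sqrt(322) + m_i)/d_i and (m_0, d_0) = (0, 1): a_0 = floor(sqrt(322)) = 17, since 17^2 = 289 <= 322 < 324 = 18^2.
Iterate m_{i+1} = d_i*a_i - m_i, d_{i+1} = (322 - m_{i+1}^2)/d_i, a_{i+1} = floor((a_0 + m_{i+1})/d_{i+1}):
  m_1 = 1*17 - 0 = 17, d_1 = (322 - 17^2)/1 = 33/1 = 33, a_1 = floor((17 + 17)/33) = 1.
  m_2 = 33*1 - 17 = 16, d_2 = (322 - 16^2)/33 = 66/33 = 2, a_2 = floor((17 + 16)/2) = 16.
  m_3 = 2*16 - 16 = 16, d_3 = (322 - 16^2)/2 = 66/2 = 33, a_3 = floor((17 + 16)/33) = 1.
  m_4 = 33*1 - 16 = 17, d_4 = (322 - 17^2)/33 = 33/33 = 1, a_4 = floor((17 + 17)/1) = 34.
  m_5 = 1*34 - 17 = 17, d_5 = (322 - 17^2)/1 = 33/1 = 33: (m_5, d_5) = (m_1, d_1) = (17, 33), so from here the quotients repeat a_1, ..., a_4; the period length is 4.
So sqrt(322) = [17; (1, 16, 1, 34)] with period length k = 4.
k is even, so the fundamental solution of x^2 - 322y^2 = 1 is (p_{k-1}, q_{k-1}) = (p_3, q_3); compute convergents through index 3.
Convergents (p_i = a_i*p_{i-1} + p_{i-2}, q_i = a_i*q_{i-1} + q_{i-2} with p_{-2}=0, p_{-1}=1, q_{-2}=1, q_{-1}=0):
  i=0: a_0=17, p_0 = 17*1 + 0 = 17, q_0 = 17*0 + 1 = 1.
  i=1: a_1=1, p_1 = 1*17 + 1 = 18, q_1 = 1*1 + 0 = 1.
  i=2: a_2=16, p_2 = 16*18 + 17 = 305, q_2 = 16*1 + 1 = 17.
  i=3: a_3=1, p_3 = 1*305 + 18 = 323, q_3 = 1*17 + 1 = 18.
Check: 323^2 - 322*18^2 = 104329 - 104328 = 1, so (x, y) = (323, 18) solves the equation, and by the theorem it is the least positive solution.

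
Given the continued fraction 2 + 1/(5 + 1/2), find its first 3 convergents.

2/1, 11/5, 24/11

Using the convergent recurrence p_i = a_i*p_{i-1} + p_{i-2}, q_i = a_i*q_{i-1} + q_{i-2} with p_{-2}=0, p_{-1}=1, q_{-2}=1, q_{-1}=0:
  i=0: a_0=2, p_0 = 2*1 + 0 = 2, q_0 = 2*0 + 1 = 1.
  i=1: a_1=5, p_1 = 5*2 + 1 = 11, q_1 = 5*1 + 0 = 5.
  i=2: a_2=2, p_2 = 2*11 + 2 = 24, q_2 = 2*5 + 1 = 11.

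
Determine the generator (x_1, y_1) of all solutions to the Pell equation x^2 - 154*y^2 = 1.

First expand sqrt(154) as a continued fraction. With x_i = (sqrt(154) + m_i)/d_i and (m_0, d_0) = (0, 1): a_0 = floor(sqrt(154)) = 12, since 12^2 = 144 <= 154 < 169 = 13^2.
Iterate m_{i+1} = d_i*a_i - m_i, d_{i+1} = (154 - m_{i+1}^2)/d_i, a_{i+1} = floor((a_0 + m_{i+1})/d_{i+1}):
  m_1 = 1*12 - 0 = 12, d_1 = (154 - 12^2)/1 = 10/1 = 10, a_1 = floor((12 + 12)/10) = 2.
  m_2 = 10*2 - 12 = 8, d_2 = (154 - 8^2)/10 = 90/10 = 9, a_2 = floor((12 + 8)/9) = 2.
  m_3 = 9*2 - 8 = 10, d_3 = (154 - 10^2)/9 = 54/9 = 6, a_3 = floor((12 + 10)/6) = 3.
  m_4 = 6*3 - 10 = 8, d_4 = (154 - 8^2)/6 = 90/6 = 15, a_4 = floor((12 + 8)/15) = 1.
  m_5 = 15*1 - 8 = 7, d_5 = (154 - 7^2)/15 = 105/15 = 7, a_5 = floor((12 + 7)/7) = 2.
  m_6 = 7*2 - 7 = 7, d_6 = (154 - 7^2)/7 = 105/7 = 15, a_6 = floor((12 + 7)/15) = 1.
  m_7 = 15*1 - 7 = 8, d_7 = (154 - 8^2)/15 = 90/15 = 6, a_7 = floor((12 + 8)/6) = 3.
  m_8 = 6*3 - 8 = 10, d_8 = (154 - 10^2)/6 = 54/6 = 9, a_8 = floor((12 + 10)/9) = 2.
  m_9 = 9*2 - 10 = 8, d_9 = (154 - 8^2)/9 = 90/9 = 10, a_9 = floor((12 + 8)/10) = 2.
  m_10 = 10*2 - 8 = 12, d_10 = (154 - 12^2)/10 = 10/10 = 1, a_10 = floor((12 + 12)/1) = 24.
  m_11 = 1*24 - 12 = 12, d_11 = (154 - 12^2)/1 = 10/1 = 10: (m_11, d_11) = (m_1, d_1) = (12, 10), so from here the quotients repeat a_1, ..., a_10; the period length is 10.
So sqrt(154) = [12; (2, 2, 3, 1, 2, 1, 3, 2, 2, 24)] with period length k = 10.
k is even, so the fundamental solution of x^2 - 154y^2 = 1 is (p_{k-1}, q_{k-1}) = (p_9, q_9); compute convergents through index 9.
Convergents (p_i = a_i*p_{i-1} + p_{i-2}, q_i = a_i*q_{i-1} + q_{i-2} with p_{-2}=0, p_{-1}=1, q_{-2}=1, q_{-1}=0):
  i=0: a_0=12, p_0 = 12*1 + 0 = 12, q_0 = 12*0 + 1 = 1.
  i=1: a_1=2, p_1 = 2*12 + 1 = 25, q_1 = 2*1 + 0 = 2.
  i=2: a_2=2, p_2 = 2*25 + 12 = 62, q_2 = 2*2 + 1 = 5.
  i=3: a_3=3, p_3 = 3*62 + 25 = 211, q_3 = 3*5 + 2 = 17.
  i=4: a_4=1, p_4 = 1*211 + 62 = 273, q_4 = 1*17 + 5 = 22.
  i=5: a_5=2, p_5 = 2*273 + 211 = 757, q_5 = 2*22 + 17 = 61.
  i=6: a_6=1, p_6 = 1*757 + 273 = 1030, q_6 = 1*61 + 22 = 83.
  i=7: a_7=3, p_7 = 3*1030 + 757 = 3847, q_7 = 3*83 + 61 = 310.
  i=8: a_8=2, p_8 = 2*3847 + 1030 = 8724, q_8 = 2*310 + 83 = 703.
  i=9: a_9=2, p_9 = 2*8724 + 3847 = 21295, q_9 = 2*703 + 310 = 1716.
Check: 21295^2 - 154*1716^2 = 453477025 - 453477024 = 1, so (x, y) = (21295, 1716) solves the equation, and by the theorem it is the least positive solution.

(x, y) = (21295, 1716)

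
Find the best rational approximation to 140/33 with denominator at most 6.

17/4

Expand x = 140/33 as a continued fraction with the Euclidean algorithm:
  140 = 4*33 + 8, so a_0 = 4.
  33 = 4*8 + 1, so a_1 = 4.
  8 = 8*1 + 0, so a_2 = 8.
so x = [4; 4, 8].
Convergents (p_i = a_i*p_{i-1} + p_{i-2}, q_i = a_i*q_{i-1} + q_{i-2} with p_{-2}=0, p_{-1}=1, q_{-2}=1, q_{-1}=0), until the denominator exceeds 6:
  i=0: a_0=4, p_0 = 4*1 + 0 = 4, q_0 = 4*0 + 1 = 1.
  i=1: a_1=4, p_1 = 4*4 + 1 = 17, q_1 = 4*1 + 0 = 4.
  i=2: a_2=8, p_2 = 8*17 + 4 = 140, q_2 = 8*4 + 1 = 33.
q_2 = 33 > 6, so the last convergent with denominator <= 6 is p_1/q_1 = 17/4.
The closest fraction with denominator <= 6 is either p_1/q_1 or the intermediate fraction (k*p_1 + p_0)/(k*q_1 + q_0) with the largest k >= 1 whose denominator stays <= 6; these approach x as k grows, and every other convergent or intermediate fraction in range is farther away.
Largest k: floor((6 - q_0)/q_1) = floor((6 - 1)/4) = 1.
That gives (1*17 + 4)/(1*4 + 1) = 21/5.
Compare the errors: |x - 17/4| = |140*4 - 17*33|/(33*4) = 1/132, and |x - 21/5| = |140*5 - 21*33|/(33*5) = 7/165.
Cross-multiplying, 1*165 = 165 < 924 = 7*132, so 1/132 is smaller: the convergent 17/4 is closer to x than 21/5.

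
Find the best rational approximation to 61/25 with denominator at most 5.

12/5

Expand x = 61/25 as a continued fraction with the Euclidean algorithm:
  61 = 2*25 + 11, so a_0 = 2.
  25 = 2*11 + 3, so a_1 = 2.
  11 = 3*3 + 2, so a_2 = 3.
  3 = 1*2 + 1, so a_3 = 1.
  2 = 2*1 + 0, so a_4 = 2.
so x = [2; 2, 3, 1, 2].
Convergents (p_i = a_i*p_{i-1} + p_{i-2}, q_i = a_i*q_{i-1} + q_{i-2} with p_{-2}=0, p_{-1}=1, q_{-2}=1, q_{-1}=0), until the denominator exceeds 5:
  i=0: a_0=2, p_0 = 2*1 + 0 = 2, q_0 = 2*0 + 1 = 1.
  i=1: a_1=2, p_1 = 2*2 + 1 = 5, q_1 = 2*1 + 0 = 2.
  i=2: a_2=3, p_2 = 3*5 + 2 = 17, q_2 = 3*2 + 1 = 7.
q_2 = 7 > 5, so the last convergent with denominator <= 5 is p_1/q_1 = 5/2.
The closest fraction with denominator <= 5 is either p_1/q_1 or the intermediate fraction (k*p_1 + p_0)/(k*q_1 + q_0) with the largest k >= 1 whose denominator stays <= 5; these approach x as k grows, and every other convergent or intermediate fraction in range is farther away.
Largest k: floor((5 - q_0)/q_1) = floor((5 - 1)/2) = 2.
That gives (2*5 + 2)/(2*2 + 1) = 12/5.
Compare the errors: |x - 5/2| = |61*2 - 5*25|/(25*2) = 3/50, and |x - 12/5| = |61*5 - 12*25|/(25*5) = 5/125.
Cross-multiplying, 5*50 = 250 < 375 = 3*125, so 5/125 is smaller: the intermediate fraction 12/5 is closer to x than 5/2.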